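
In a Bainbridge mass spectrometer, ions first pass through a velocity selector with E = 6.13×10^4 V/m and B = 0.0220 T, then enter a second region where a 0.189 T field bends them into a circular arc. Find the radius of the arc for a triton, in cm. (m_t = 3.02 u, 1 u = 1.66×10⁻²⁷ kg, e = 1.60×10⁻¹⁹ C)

r ≈ 46.2 cm

The selector passes v = E/B = 6.13×10^4/0.0220 = 2.79×10^6 m/s.
In the deflection region, r = mv/(qB₂) = (5.01×10^-27)(2.79×10^6) / [(1×1.60×10^-19)(0.189)] = 0.462 m.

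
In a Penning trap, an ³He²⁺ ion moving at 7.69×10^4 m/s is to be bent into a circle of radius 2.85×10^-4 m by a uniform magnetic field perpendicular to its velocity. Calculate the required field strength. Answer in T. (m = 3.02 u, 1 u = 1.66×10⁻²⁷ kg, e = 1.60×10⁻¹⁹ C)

B ≈ 4.23 T

qvB = mv²/r gives B = mv/(qr).
B = (5.01×10^-27)(7.69×10^4) / [(2×1.60×10^-19)(2.85×10^-4)] = 4.23 T.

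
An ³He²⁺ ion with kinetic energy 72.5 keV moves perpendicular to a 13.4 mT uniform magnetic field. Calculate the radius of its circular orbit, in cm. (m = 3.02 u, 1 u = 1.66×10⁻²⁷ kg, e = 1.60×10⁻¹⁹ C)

r ≈ 252 cm

Convert the energy: K = 72.5 keV = 1.16×10^-14 J.
v = √(2K/m) = √(2·1.16×10^-14/5.01×10^-27) = 2.15×10^6 m/s.
r = mv/(qB) = (5.01×10^-27)(2.15×10^6) / [(2×1.60×10^-19)(0.0134)] = 2.52 m.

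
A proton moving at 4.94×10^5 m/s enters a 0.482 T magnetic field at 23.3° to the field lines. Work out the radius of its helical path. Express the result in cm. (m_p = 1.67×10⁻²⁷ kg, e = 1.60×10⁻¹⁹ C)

r ≈ 0.423 cm

Only the perpendicular component v⊥ = v sin23.3° = 1.95×10^5 m/s is bent by the field.
r = m v⊥ /(qB) = (1.67×10^-27)(1.95×10^5) / [(1×1.60×10^-19)(0.482)] = 4.23×10^-3 m.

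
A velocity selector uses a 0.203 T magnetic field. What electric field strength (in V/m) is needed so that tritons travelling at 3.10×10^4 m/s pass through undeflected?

E ≈ 6290 V/m

qE = qvB ⇒ E = vB = (3.10×10^4)(0.203) = 6290 V/m.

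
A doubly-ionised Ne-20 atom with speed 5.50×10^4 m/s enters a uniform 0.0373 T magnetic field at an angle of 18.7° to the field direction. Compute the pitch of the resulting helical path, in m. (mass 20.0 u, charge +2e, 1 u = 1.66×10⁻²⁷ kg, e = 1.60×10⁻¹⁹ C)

The velocity component along B is v∥ = v cos18.7° = 5.21×10^4 m/s.
The cyclotron period T = 2πm/(qB) = 1.75×10^-5 s is set by m, q, B alone.
Pitch = v∥·T = (5.21×10^4)(1.75×10^-5) = 0.910 m.

pitch ≈ 0.910 m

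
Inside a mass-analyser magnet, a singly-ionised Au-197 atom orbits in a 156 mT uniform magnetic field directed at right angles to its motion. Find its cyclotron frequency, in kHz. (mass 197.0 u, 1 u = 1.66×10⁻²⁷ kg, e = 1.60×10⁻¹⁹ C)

f ≈ 12.1 kHz

f = qB/(2πm) = (1×1.60×10^-19)(0.156) / [2π(3.27×10^-25)] = 1.21×10^4 Hz.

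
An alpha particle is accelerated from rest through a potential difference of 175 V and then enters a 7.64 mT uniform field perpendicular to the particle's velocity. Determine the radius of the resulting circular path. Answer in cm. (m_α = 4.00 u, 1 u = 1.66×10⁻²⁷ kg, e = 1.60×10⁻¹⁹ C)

The kinetic energy gained is K = qV = (2×1.60×10^-19)(175) = 5.60×10^-17 J.
v = √(2K/m) = 1.30×10^5 m/s.
r = mv/(qB) = (6.64×10^-27)(1.30×10^5) / [(2×1.60×10^-19)(7.64×10^-3)] = 0.353 m.

r ≈ 35.3 cm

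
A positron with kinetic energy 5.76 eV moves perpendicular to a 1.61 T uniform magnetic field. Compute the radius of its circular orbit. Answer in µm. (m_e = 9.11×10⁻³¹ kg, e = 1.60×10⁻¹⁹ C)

Convert the energy: K = 5.76 eV = 9.22×10^-19 J.
v = √(2K/m) = √(2·9.22×10^-19/9.11×10^-31) = 1.42×10^6 m/s.
r = mv/(qB) = (9.11×10^-31)(1.42×10^6) / [(1×1.60×10^-19)(1.61)] = 5.03×10^-6 m.

r ≈ 5.03 µm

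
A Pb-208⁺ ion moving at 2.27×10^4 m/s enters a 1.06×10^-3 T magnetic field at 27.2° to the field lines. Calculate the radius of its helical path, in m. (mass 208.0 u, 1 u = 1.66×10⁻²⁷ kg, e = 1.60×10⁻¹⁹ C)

r ≈ 21.1 m

Only the perpendicular component v⊥ = v sin27.2° = 1.04×10^4 m/s is bent by the field.
r = m v⊥ /(qB) = (3.45×10^-25)(1.04×10^4) / [(1×1.60×10^-19)(1.06×10^-3)] = 21.1 m.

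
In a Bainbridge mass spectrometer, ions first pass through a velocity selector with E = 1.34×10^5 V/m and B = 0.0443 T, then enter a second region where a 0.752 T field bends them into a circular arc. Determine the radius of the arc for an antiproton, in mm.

r ≈ 42.0 mm

The selector passes v = E/B = 1.34×10^5/0.0443 = 3.02×10^6 m/s.
In the deflection region, r = mv/(qB₂) = (1.67×10^-27)(3.02×10^6) / [(1×1.60×10^-19)(0.752)] = 0.0420 m.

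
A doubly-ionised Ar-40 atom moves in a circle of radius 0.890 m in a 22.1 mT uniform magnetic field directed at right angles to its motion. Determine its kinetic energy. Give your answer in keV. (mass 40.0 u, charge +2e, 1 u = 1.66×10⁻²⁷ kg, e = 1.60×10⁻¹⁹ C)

K ≈ 1.86 keV

v = qBr/m = (2×1.60×10^-19)(0.0221)(0.890) / (6.64×10^-26) = 9.48×10^4 m/s.
K = ½mv² = 0.5·(6.64×10^-26)·(9.48×10^4)² = 2.98×10^-16 J = 1.86 keV.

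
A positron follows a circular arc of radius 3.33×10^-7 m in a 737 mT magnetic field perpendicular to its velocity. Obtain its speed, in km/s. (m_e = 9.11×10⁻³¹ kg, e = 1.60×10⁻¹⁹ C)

v ≈ 43.1 km/s

From qvB = mv²/r, v = qBr/m.
v = (1×1.60×10^-19)(0.737)(3.33×10^-7) / (9.11×10^-31) = 4.31×10^4 m/s.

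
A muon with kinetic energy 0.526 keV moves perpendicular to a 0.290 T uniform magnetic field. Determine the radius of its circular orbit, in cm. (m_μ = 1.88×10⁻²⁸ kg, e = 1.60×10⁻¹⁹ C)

Convert the energy: K = 0.526 keV = 8.42×10^-17 J.
v = √(2K/m) = √(2·8.42×10^-17/1.88×10^-28) = 9.46×10^5 m/s.
r = mv/(qB) = (1.88×10^-28)(9.46×10^5) / [(1×1.60×10^-19)(0.290)] = 3.83×10^-3 m.

r ≈ 0.383 cm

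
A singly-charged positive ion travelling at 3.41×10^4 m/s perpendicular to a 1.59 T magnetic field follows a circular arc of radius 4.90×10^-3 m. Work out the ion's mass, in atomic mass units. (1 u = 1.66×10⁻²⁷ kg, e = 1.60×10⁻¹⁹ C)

m ≈ 22.0 u

qvB = mv²/r ⇒ m = qBr/v.
m = (1×1.60×10^-19)(1.59)(4.90×10^-3) / (3.41×10^4) = 3.66×10^-26 kg = 22.0 u.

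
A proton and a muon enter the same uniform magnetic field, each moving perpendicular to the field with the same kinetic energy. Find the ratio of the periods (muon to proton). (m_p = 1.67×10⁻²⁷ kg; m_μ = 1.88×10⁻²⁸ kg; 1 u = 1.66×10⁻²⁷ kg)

T = 2πm/(qB) is independent of speed, so T₂/T₁ = (m₂/q₂)/(m₁/q₁).
T_{muon}/T_{proton} = (1.88×10^-28/1e) / (1.67×10^-27/1e) = 0.113.

ratio ≈ 0.113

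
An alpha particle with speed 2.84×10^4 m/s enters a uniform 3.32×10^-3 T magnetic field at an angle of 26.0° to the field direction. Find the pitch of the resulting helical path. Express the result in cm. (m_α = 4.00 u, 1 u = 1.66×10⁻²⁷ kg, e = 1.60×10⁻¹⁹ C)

The velocity component along B is v∥ = v cos26.0° = 2.55×10^4 m/s.
The cyclotron period T = 2πm/(qB) = 3.93×10^-5 s is set by m, q, B alone.
Pitch = v∥·T = (2.55×10^4)(3.93×10^-5) = 1.00 m.

pitch ≈ 100 cm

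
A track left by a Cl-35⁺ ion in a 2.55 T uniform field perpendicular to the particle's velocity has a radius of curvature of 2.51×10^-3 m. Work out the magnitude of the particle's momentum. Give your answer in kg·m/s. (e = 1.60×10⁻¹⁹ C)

p ≈ 1.02×10^-21 kg·m/s

Since qvB = mv²/r, the momentum p = mv = qBr.
p = (1×1.60×10^-19)(2.55)(2.51×10^-3) = 1.02×10^-21 kg·m/s.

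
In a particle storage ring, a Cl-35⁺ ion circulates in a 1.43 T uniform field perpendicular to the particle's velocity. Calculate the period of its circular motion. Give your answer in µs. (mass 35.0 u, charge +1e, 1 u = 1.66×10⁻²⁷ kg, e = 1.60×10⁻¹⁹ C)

The cyclotron period is independent of speed: T = 2πm/(qB).
T = 2π(5.81×10^-26) / [(1×1.60×10^-19)(1.43)] = 1.60×10^-6 s.

T ≈ 1.60 µs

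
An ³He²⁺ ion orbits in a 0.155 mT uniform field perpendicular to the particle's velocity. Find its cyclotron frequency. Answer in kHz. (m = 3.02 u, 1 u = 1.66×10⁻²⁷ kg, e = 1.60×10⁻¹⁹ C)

f = qB/(2πm) = (2×1.60×10^-19)(1.55×10^-4) / [2π(5.01×10^-27)] = 1570 Hz.

f ≈ 1.57 kHz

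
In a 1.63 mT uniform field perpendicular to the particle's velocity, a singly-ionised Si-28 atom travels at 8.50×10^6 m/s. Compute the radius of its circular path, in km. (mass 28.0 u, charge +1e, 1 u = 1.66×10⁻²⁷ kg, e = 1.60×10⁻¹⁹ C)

The magnetic force provides the centripetal force: qvB = mv²/r, so r = mv/(qB).
r = (4.65×10^-26 kg)(8.50×10^6 m/s) / [(1×1.60×10^-19 C)(1.63×10^-3 T)] = 1510 m.

r ≈ 1.51 km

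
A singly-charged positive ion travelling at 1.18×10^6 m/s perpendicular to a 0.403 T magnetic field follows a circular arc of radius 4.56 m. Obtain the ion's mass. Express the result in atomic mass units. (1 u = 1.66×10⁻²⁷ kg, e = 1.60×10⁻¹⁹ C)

qvB = mv²/r ⇒ m = qBr/v.
m = (1×1.60×10^-19)(0.403)(4.56) / (1.18×10^6) = 2.49×10^-25 kg = 150 u.

m ≈ 150 u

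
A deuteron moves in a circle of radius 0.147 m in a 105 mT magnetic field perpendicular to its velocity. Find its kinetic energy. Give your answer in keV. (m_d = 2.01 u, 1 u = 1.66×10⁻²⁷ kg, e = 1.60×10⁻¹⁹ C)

K ≈ 5.71 keV

v = qBr/m = (1×1.60×10^-19)(0.105)(0.147) / (3.34×10^-27) = 7.40×10^5 m/s.
K = ½mv² = 0.5·(3.34×10^-27)·(7.40×10^5)² = 9.14×10^-16 J = 5.71 keV.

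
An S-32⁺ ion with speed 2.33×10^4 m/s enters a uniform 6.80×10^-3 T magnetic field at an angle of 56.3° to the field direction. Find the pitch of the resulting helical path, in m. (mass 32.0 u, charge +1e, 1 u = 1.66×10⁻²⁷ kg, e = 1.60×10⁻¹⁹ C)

The velocity component along B is v∥ = v cos56.3° = 1.29×10^4 m/s.
The cyclotron period T = 2πm/(qB) = 3.07×10^-4 s is set by m, q, B alone.
Pitch = v∥·T = (1.29×10^4)(3.07×10^-4) = 3.97 m.

pitch ≈ 3.97 m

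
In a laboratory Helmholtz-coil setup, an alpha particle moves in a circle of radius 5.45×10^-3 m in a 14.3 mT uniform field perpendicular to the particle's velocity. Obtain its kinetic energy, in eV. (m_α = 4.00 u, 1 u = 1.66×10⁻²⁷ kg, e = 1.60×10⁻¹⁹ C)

v = qBr/m = (2×1.60×10^-19)(0.0143)(5.45×10^-3) / (6.64×10^-27) = 3760 m/s.
K = ½mv² = 0.5·(6.64×10^-27)·(3760)² = 4.68×10^-20 J = 0.293 eV.

K ≈ 0.293 eV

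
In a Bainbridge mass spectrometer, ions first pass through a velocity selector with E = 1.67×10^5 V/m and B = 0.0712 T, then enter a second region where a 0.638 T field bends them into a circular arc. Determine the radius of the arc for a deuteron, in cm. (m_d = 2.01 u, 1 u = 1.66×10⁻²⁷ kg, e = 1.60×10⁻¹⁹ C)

The selector passes v = E/B = 1.67×10^5/0.0712 = 2.35×10^6 m/s.
In the deflection region, r = mv/(qB₂) = (3.34×10^-27)(2.35×10^6) / [(1×1.60×10^-19)(0.638)] = 0.0767 m.

r ≈ 7.67 cm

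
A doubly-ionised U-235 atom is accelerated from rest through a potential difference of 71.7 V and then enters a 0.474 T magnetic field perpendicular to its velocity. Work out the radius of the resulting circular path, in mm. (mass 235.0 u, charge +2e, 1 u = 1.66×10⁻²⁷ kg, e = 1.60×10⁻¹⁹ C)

r ≈ 27.9 mm

The kinetic energy gained is K = qV = (2×1.60×10^-19)(71.7) = 2.29×10^-17 J.
v = √(2K/m) = 1.08×10^4 m/s.
r = mv/(qB) = (3.90×10^-25)(1.08×10^4) / [(2×1.60×10^-19)(0.474)] = 0.0279 m.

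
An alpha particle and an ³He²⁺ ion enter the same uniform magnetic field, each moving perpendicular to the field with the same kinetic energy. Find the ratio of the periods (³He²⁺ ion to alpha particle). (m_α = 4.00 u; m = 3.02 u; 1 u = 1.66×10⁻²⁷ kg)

ratio ≈ 0.755

T = 2πm/(qB) is independent of speed, so T₂/T₁ = (m₂/q₂)/(m₁/q₁).
T_{³He²⁺ ion}/T_{alpha particle} = (5.01×10^-27/2e) / (6.64×10^-27/2e) = 0.755.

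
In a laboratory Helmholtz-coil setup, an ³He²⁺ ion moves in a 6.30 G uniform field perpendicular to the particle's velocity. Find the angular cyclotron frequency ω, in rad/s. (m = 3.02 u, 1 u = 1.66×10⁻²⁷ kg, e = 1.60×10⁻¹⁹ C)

ω = qB/m = (2×1.60×10^-19)(6.30×10^-4) / (5.01×10^-27) = 4.02×10^4 rad/s.

ω ≈ 4.02×10^4 rad/s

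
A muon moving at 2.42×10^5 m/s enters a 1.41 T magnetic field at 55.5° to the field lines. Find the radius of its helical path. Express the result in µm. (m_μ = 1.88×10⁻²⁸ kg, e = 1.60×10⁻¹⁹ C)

Only the perpendicular component v⊥ = v sin55.5° = 1.99×10^5 m/s is bent by the field.
r = m v⊥ /(qB) = (1.88×10^-28)(1.99×10^5) / [(1×1.60×10^-19)(1.41)] = 1.66×10^-4 m.

r ≈ 166 µm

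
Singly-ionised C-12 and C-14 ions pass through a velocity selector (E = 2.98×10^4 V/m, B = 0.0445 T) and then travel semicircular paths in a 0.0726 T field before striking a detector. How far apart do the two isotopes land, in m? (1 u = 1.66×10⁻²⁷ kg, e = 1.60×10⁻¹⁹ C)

Δd ≈ 0.383 m

Both emerge at v = E/B₁ = 6.70×10^5 m/s.
r = mv/(qB₂), so r₁ = 1.148 m and r₂ = 1.340 m, giving Δr = 0.191 m.
After a semicircle each ion lands a diameter 2r from the entry slit, so the separation is 2Δr = 0.383 m.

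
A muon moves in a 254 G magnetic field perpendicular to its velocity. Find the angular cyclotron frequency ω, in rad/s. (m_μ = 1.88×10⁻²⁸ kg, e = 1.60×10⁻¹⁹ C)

ω ≈ 2.16×10^7 rad/s

ω = qB/m = (1×1.60×10^-19)(0.0254) / (1.88×10^-28) = 2.16×10^7 rad/s.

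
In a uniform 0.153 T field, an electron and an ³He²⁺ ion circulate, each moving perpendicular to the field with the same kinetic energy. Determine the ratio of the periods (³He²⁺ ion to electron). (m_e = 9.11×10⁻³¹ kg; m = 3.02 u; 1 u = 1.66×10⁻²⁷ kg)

ratio ≈ 2750

T = 2πm/(qB) is independent of speed, so T₂/T₁ = (m₂/q₂)/(m₁/q₁).
T_{³He²⁺ ion}/T_{electron} = (5.01×10^-27/2e) / (9.11×10^-31/1e) = 2750.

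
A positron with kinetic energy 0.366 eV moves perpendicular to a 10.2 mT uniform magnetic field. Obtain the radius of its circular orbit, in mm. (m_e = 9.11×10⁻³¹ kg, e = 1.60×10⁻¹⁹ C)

r ≈ 0.200 mm

Convert the energy: K = 0.366 eV = 5.86×10^-20 J.
v = √(2K/m) = √(2·5.86×10^-20/9.11×10^-31) = 3.59×10^5 m/s.
r = mv/(qB) = (9.11×10^-31)(3.59×10^5) / [(1×1.60×10^-19)(0.0102)] = 2.00×10^-4 m.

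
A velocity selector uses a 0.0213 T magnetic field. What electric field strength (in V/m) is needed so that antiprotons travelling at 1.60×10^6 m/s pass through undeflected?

E ≈ 3.41×10^4 V/m

qE = qvB ⇒ E = vB = (1.60×10^6)(0.0213) = 3.41×10^4 V/m.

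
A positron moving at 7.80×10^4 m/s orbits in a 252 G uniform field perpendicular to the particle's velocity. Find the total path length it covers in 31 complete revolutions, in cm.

L ≈ 0.343 cm

r = mv/(qB) = 1.76×10^-5 m, so one revolution covers 2πr = 1.11×10^-4 m.
In 31 revolutions: L = 31·2πr = 3.43×10^-3 m.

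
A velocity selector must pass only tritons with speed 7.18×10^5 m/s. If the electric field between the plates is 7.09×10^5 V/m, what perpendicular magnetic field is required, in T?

B ≈ 0.987 T

qE = qvB ⇒ B = E/v = (7.09×10^5) / (7.18×10^5) = 0.987 T.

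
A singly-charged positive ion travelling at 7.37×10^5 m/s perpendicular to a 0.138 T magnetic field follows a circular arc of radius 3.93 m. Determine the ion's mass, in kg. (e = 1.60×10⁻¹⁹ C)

m ≈ 1.18×10^-25 kg

qvB = mv²/r ⇒ m = qBr/v.
m = (1×1.60×10^-19)(0.138)(3.93) / (7.37×10^5) = 1.18×10^-25 kg.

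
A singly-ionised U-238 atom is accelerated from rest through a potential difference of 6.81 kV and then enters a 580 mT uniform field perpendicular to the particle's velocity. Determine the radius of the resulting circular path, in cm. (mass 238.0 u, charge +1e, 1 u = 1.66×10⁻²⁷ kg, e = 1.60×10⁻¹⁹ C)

r ≈ 31.6 cm

The kinetic energy gained is K = qV = (1×1.60×10^-19)(6810) = 1.09×10^-15 J.
v = √(2K/m) = 7.43×10^4 m/s.
r = mv/(qB) = (3.95×10^-25)(7.43×10^4) / [(1×1.60×10^-19)(0.580)] = 0.316 m.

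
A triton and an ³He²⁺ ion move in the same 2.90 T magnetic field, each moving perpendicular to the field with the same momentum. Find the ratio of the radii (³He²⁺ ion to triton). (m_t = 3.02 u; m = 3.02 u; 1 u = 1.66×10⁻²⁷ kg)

r = p/(qB) ⇒ at equal p, r ∝ 1/q.
r_{³He²⁺ ion}/r_{triton} = 0.500.

ratio ≈ 0.500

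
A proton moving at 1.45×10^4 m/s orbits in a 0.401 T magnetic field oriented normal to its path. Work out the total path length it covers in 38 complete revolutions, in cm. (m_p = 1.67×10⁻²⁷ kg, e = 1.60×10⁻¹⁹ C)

r = mv/(qB) = 3.77×10^-4 m, so one revolution covers 2πr = 2.37×10^-3 m.
In 38 revolutions: L = 38·2πr = 0.0901 m.

L ≈ 9.01 cm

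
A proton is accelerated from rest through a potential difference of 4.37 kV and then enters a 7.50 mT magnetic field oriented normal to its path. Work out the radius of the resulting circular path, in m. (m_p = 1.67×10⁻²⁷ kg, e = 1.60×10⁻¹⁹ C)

The kinetic energy gained is K = qV = (1×1.60×10^-19)(4370) = 6.99×10^-16 J.
v = √(2K/m) = 9.15×10^5 m/s.
r = mv/(qB) = (1.67×10^-27)(9.15×10^5) / [(1×1.60×10^-19)(7.50×10^-3)] = 1.27 m.

r ≈ 1.27 m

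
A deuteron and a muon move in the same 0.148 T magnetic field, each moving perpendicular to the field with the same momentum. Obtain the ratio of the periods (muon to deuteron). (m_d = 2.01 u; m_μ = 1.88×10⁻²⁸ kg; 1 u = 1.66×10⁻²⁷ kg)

T = 2πm/(qB) is independent of speed, so T₂/T₁ = (m₂/q₂)/(m₁/q₁).
T_{muon}/T_{deuteron} = (1.88×10^-28/1e) / (3.34×10^-27/1e) = 0.0563.

ratio ≈ 0.0563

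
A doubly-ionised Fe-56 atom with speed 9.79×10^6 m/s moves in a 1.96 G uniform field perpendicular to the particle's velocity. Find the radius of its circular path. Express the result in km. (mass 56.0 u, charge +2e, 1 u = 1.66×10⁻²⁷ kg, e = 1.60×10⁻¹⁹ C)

The magnetic force provides the centripetal force: qvB = mv²/r, so r = mv/(qB).
r = (9.30×10^-26 kg)(9.79×10^6 m/s) / [(2×1.60×10^-19 C)(1.96×10^-4 T)] = 1.45×10^4 m.

r ≈ 14.5 km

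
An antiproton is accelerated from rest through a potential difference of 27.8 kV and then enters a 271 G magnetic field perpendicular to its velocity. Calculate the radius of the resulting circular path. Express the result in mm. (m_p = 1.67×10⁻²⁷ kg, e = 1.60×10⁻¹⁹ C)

The kinetic energy gained is K = qV = (1×1.60×10^-19)(2.78×10^4) = 4.45×10^-15 J.
v = √(2K/m) = 2.31×10^6 m/s.
r = mv/(qB) = (1.67×10^-27)(2.31×10^6) / [(1×1.60×10^-19)(0.0271)] = 0.889 m.

r ≈ 889 mm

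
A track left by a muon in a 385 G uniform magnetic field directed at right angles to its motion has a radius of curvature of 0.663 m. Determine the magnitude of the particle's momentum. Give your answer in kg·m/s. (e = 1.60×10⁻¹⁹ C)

Since qvB = mv²/r, the momentum p = mv = qBr.
p = (1×1.60×10^-19)(0.0385)(0.663) = 4.08×10^-21 kg·m/s.

p ≈ 4.08×10^-21 kg·m/s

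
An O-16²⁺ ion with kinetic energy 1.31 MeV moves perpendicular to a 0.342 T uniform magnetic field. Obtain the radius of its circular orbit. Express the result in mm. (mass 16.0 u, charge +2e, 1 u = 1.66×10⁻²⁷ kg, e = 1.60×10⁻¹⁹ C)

r ≈ 964 mm

Convert the energy: K = 1.31 MeV = 2.10×10^-13 J.
v = √(2K/m) = √(2·2.10×10^-13/2.66×10^-26) = 3.97×10^6 m/s.
r = mv/(qB) = (2.66×10^-26)(3.97×10^6) / [(2×1.60×10^-19)(0.342)] = 0.964 m.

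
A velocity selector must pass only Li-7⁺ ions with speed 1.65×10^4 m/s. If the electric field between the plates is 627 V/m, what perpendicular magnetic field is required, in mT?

B ≈ 38.0 mT

qE = qvB ⇒ B = E/v = (627) / (1.65×10^4) = 0.0380 T.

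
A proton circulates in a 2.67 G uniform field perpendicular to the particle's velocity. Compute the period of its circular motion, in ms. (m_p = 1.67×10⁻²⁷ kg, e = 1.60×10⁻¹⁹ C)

T ≈ 0.246 ms

The cyclotron period is independent of speed: T = 2πm/(qB).
T = 2π(1.67×10^-27) / [(1×1.60×10^-19)(2.67×10^-4)] = 2.46×10^-4 s.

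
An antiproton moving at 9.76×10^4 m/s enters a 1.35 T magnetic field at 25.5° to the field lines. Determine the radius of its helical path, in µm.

Only the perpendicular component v⊥ = v sin25.5° = 4.20×10^4 m/s is bent by the field.
r = m v⊥ /(qB) = (1.67×10^-27)(4.20×10^4) / [(1×1.60×10^-19)(1.35)] = 3.25×10^-4 m.

r ≈ 325 µm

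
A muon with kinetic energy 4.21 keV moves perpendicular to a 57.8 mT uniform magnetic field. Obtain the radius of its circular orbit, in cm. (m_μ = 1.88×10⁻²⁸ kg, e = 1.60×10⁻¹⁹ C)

Convert the energy: K = 4.21 keV = 6.74×10^-16 J.
v = √(2K/m) = √(2·6.74×10^-16/1.88×10^-28) = 2.68×10^6 m/s.
r = mv/(qB) = (1.88×10^-28)(2.68×10^6) / [(1×1.60×10^-19)(0.0578)] = 0.0544 m.

r ≈ 5.44 cm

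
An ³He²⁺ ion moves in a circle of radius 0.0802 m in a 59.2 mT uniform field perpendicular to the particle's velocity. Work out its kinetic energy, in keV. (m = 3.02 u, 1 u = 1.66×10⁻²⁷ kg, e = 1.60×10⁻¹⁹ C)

v = qBr/m = (2×1.60×10^-19)(0.0592)(0.0802) / (5.01×10^-27) = 3.03×10^5 m/s.
K = ½mv² = 0.5·(5.01×10^-27)·(3.03×10^5)² = 2.30×10^-16 J = 1.44 keV.

K ≈ 1.44 keV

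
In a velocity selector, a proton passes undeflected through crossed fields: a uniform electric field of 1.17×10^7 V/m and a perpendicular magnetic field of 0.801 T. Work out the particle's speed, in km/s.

v ≈ 14600 km/s

For zero net force, qE = qvB, so v = E/B.
v = (1.17×10^7) / (0.801) = 1.46×10^7 m/s.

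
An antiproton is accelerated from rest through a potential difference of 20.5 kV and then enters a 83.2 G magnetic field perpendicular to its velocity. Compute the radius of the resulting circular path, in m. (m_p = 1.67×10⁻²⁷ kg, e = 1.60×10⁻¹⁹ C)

The kinetic energy gained is K = qV = (1×1.60×10^-19)(2.05×10^4) = 3.28×10^-15 J.
v = √(2K/m) = 1.98×10^6 m/s.
r = mv/(qB) = (1.67×10^-27)(1.98×10^6) / [(1×1.60×10^-19)(8.32×10^-3)] = 2.49 m.

r ≈ 2.49 m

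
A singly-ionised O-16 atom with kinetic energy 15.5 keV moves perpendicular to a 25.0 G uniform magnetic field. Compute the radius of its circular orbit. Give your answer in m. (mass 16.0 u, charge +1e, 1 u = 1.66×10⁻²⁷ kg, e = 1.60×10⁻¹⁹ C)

Convert the energy: K = 15.5 keV = 2.48×10^-15 J.
v = √(2K/m) = √(2·2.48×10^-15/2.66×10^-26) = 4.32×10^5 m/s.
r = mv/(qB) = (2.66×10^-26)(4.32×10^5) / [(1×1.60×10^-19)(2.50×10^-3)] = 28.7 m.

r ≈ 28.7 m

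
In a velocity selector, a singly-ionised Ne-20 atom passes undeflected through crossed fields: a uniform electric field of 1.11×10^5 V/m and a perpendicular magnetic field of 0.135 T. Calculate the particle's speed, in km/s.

v ≈ 822 km/s

For zero net force, qE = qvB, so v = E/B.
v = (1.11×10^5) / (0.135) = 8.22×10^5 m/s.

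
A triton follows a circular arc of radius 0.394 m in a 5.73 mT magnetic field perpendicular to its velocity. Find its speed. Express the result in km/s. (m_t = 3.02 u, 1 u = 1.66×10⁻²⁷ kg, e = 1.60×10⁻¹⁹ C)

v ≈ 72.1 km/s

From qvB = mv²/r, v = qBr/m.
v = (1×1.60×10^-19)(5.73×10^-3)(0.394) / (5.01×10^-27) = 7.21×10^4 m/s.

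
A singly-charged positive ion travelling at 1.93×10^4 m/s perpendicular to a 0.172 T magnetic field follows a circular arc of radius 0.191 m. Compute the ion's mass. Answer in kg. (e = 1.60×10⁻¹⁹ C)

m ≈ 2.72×10^-25 kg

qvB = mv²/r ⇒ m = qBr/v.
m = (1×1.60×10^-19)(0.172)(0.191) / (1.93×10^4) = 2.72×10^-25 kg.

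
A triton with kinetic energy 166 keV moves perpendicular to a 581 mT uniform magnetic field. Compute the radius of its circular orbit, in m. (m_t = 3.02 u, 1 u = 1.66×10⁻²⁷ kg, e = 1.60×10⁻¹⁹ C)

Convert the energy: K = 166 keV = 2.66×10^-14 J.
v = √(2K/m) = √(2·2.66×10^-14/5.01×10^-27) = 3.26×10^6 m/s.
r = mv/(qB) = (5.01×10^-27)(3.26×10^6) / [(1×1.60×10^-19)(0.581)] = 0.176 m.

r ≈ 0.176 m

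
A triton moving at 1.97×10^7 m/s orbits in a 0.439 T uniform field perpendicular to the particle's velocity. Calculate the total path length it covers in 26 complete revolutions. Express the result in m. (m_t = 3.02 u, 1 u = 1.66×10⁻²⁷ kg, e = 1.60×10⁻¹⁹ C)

L ≈ 230 m

r = mv/(qB) = 1.41 m, so one revolution covers 2πr = 8.83 m.
In 26 revolutions: L = 26·2πr = 230 m.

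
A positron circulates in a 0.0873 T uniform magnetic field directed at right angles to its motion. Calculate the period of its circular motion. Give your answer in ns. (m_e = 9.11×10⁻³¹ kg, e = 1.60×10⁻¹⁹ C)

The cyclotron period is independent of speed: T = 2πm/(qB).
T = 2π(9.11×10^-31) / [(1×1.60×10^-19)(0.0873)] = 4.10×10^-10 s.

T ≈ 0.410 ns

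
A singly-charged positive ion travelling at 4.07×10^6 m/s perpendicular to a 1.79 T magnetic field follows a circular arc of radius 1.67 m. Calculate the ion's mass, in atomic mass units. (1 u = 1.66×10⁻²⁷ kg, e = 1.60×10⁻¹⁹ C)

qvB = mv²/r ⇒ m = qBr/v.
m = (1×1.60×10^-19)(1.79)(1.67) / (4.07×10^6) = 1.18×10^-25 kg = 70.8 u.

m ≈ 70.8 u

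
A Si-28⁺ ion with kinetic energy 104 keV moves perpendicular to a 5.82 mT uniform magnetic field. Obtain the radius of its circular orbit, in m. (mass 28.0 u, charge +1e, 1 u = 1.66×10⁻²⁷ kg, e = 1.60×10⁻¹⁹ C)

Convert the energy: K = 104 keV = 1.66×10^-14 J.
v = √(2K/m) = √(2·1.66×10^-14/4.65×10^-26) = 8.46×10^5 m/s.
r = mv/(qB) = (4.65×10^-26)(8.46×10^5) / [(1×1.60×10^-19)(5.82×10^-3)] = 42.2 m.

r ≈ 42.2 m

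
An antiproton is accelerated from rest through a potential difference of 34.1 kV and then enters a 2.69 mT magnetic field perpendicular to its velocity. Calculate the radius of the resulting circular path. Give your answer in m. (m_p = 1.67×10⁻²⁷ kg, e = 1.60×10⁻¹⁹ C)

The kinetic energy gained is K = qV = (1×1.60×10^-19)(3.41×10^4) = 5.46×10^-15 J.
v = √(2K/m) = 2.56×10^6 m/s.
r = mv/(qB) = (1.67×10^-27)(2.56×10^6) / [(1×1.60×10^-19)(2.69×10^-3)] = 9.92 m.

r ≈ 9.92 m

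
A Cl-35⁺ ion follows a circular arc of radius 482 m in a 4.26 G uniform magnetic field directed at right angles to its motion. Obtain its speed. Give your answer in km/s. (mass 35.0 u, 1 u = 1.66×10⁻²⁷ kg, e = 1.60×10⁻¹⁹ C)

From qvB = mv²/r, v = qBr/m.
v = (1×1.60×10^-19)(4.26×10^-4)(482) / (5.81×10^-26) = 5.65×10^5 m/s.

v ≈ 565 km/s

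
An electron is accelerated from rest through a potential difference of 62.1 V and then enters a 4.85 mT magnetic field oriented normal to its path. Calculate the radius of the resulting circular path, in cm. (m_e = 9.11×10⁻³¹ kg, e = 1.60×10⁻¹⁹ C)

The kinetic energy gained is K = qV = (1×1.60×10^-19)(62.1) = 9.94×10^-18 J.
v = √(2K/m) = 4.67×10^6 m/s.
r = mv/(qB) = (9.11×10^-31)(4.67×10^6) / [(1×1.60×10^-19)(4.85×10^-3)] = 5.48×10^-3 m.

r ≈ 0.548 cm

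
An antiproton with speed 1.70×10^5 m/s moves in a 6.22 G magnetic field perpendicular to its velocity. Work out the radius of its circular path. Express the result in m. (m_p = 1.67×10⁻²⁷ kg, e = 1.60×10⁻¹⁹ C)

The magnetic force provides the centripetal force: qvB = mv²/r, so r = mv/(qB).
r = (1.67×10^-27 kg)(1.70×10^5 m/s) / [(1×1.60×10^-19 C)(6.22×10^-4 T)] = 2.85 m.

r ≈ 2.85 m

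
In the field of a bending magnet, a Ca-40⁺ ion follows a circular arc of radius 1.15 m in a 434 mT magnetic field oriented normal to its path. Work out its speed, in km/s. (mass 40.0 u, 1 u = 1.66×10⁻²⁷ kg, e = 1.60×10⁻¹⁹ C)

v ≈ 1200 km/s

From qvB = mv²/r, v = qBr/m.
v = (1×1.60×10^-19)(0.434)(1.15) / (6.64×10^-26) = 1.20×10^6 m/s.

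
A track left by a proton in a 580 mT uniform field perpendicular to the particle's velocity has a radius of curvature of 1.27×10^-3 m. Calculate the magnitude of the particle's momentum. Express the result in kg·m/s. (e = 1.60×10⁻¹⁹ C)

Since qvB = mv²/r, the momentum p = mv = qBr.
p = (1×1.60×10^-19)(0.580)(1.27×10^-3) = 1.18×10^-22 kg·m/s.

p ≈ 1.18×10^-22 kg·m/s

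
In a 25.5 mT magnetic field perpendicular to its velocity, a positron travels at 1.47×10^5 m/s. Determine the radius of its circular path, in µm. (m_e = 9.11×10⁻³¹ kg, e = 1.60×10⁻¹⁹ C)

r ≈ 32.8 µm

The magnetic force provides the centripetal force: qvB = mv²/r, so r = mv/(qB).
r = (9.11×10^-31 kg)(1.47×10^5 m/s) / [(1×1.60×10^-19 C)(0.0255 T)] = 3.28×10^-5 m.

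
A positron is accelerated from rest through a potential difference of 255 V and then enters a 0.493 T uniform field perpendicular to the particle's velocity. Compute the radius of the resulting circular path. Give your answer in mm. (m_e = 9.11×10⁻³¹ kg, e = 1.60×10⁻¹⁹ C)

r ≈ 0.109 mm

The kinetic energy gained is K = qV = (1×1.60×10^-19)(255) = 4.08×10^-17 J.
v = √(2K/m) = 9.46×10^6 m/s.
r = mv/(qB) = (9.11×10^-31)(9.46×10^6) / [(1×1.60×10^-19)(0.493)] = 1.09×10^-4 m.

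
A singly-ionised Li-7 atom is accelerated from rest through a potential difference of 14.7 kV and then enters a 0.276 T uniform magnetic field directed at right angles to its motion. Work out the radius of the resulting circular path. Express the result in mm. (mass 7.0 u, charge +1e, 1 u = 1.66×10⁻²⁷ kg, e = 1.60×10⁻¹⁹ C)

r ≈ 167 mm

The kinetic energy gained is K = qV = (1×1.60×10^-19)(1.47×10^4) = 2.35×10^-15 J.
v = √(2K/m) = 6.36×10^5 m/s.
r = mv/(qB) = (1.16×10^-26)(6.36×10^5) / [(1×1.60×10^-19)(0.276)] = 0.167 m.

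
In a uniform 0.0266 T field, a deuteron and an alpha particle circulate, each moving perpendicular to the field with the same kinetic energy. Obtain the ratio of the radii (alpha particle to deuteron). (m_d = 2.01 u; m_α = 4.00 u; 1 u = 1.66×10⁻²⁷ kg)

r = √(2mK)/(qB) ⇒ at equal K, r ∝ √m/q.
r_{alpha particle}/r_{deuteron} = 0.705.

ratio ≈ 0.705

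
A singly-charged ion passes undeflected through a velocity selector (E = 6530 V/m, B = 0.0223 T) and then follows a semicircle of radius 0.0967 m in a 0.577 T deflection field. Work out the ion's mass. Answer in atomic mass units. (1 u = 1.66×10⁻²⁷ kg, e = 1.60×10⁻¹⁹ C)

v = E/B₁ = 2.93×10^5 m/s.
From r = mv/(qB₂), m = qB₂r/v = (1×1.60×10^-19)(0.577)(0.0967) / (2.93×10^5) = 3.05×10^-26 kg.
In atomic mass units: m = 3.05×10^-26 / 1.66×10^-27 = 18.4 u.

m ≈ 18.4 u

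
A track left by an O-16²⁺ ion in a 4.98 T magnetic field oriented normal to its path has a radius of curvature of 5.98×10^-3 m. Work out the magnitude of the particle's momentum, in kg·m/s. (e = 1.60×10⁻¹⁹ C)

Since qvB = mv²/r, the momentum p = mv = qBr.
p = (2×1.60×10^-19)(4.98)(5.98×10^-3) = 9.53×10^-21 kg·m/s.

p ≈ 9.53×10^-21 kg·m/s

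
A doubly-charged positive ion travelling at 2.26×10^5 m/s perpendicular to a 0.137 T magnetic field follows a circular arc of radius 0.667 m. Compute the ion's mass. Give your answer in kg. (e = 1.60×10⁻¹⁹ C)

m ≈ 1.29×10^-25 kg

qvB = mv²/r ⇒ m = qBr/v.
m = (2×1.60×10^-19)(0.137)(0.667) / (2.26×10^5) = 1.29×10^-25 kg.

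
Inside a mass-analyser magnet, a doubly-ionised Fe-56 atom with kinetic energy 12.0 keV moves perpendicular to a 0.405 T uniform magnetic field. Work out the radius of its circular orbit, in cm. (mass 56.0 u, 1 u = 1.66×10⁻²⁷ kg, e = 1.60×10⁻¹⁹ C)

Convert the energy: K = 12.0 keV = 1.92×10^-15 J.
v = √(2K/m) = √(2·1.92×10^-15/9.30×10^-26) = 2.03×10^5 m/s.
r = mv/(qB) = (9.30×10^-26)(2.03×10^5) / [(2×1.60×10^-19)(0.405)] = 0.146 m.

r ≈ 14.6 cm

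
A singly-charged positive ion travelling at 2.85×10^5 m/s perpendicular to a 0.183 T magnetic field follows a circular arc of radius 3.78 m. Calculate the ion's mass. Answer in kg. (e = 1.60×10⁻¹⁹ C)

qvB = mv²/r ⇒ m = qBr/v.
m = (1×1.60×10^-19)(0.183)(3.78) / (2.85×10^5) = 3.88×10^-25 kg.

m ≈ 3.88×10^-25 kg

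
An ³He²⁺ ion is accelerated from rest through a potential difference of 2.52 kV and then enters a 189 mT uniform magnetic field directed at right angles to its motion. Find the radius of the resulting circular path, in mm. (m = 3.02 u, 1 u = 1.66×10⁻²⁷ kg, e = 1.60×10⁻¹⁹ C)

r ≈ 47.0 mm

The kinetic energy gained is K = qV = (2×1.60×10^-19)(2520) = 8.06×10^-16 J.
v = √(2K/m) = 5.67×10^5 m/s.
r = mv/(qB) = (5.01×10^-27)(5.67×10^5) / [(2×1.60×10^-19)(0.189)] = 0.0470 m.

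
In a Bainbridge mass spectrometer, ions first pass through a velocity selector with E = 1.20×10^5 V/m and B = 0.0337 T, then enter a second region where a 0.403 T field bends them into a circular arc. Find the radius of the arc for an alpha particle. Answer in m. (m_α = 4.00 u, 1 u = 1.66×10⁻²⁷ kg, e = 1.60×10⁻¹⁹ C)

The selector passes v = E/B = 1.20×10^5/0.0337 = 3.56×10^6 m/s.
In the deflection region, r = mv/(qB₂) = (6.64×10^-27)(3.56×10^6) / [(2×1.60×10^-19)(0.403)] = 0.183 m.

r ≈ 0.183 m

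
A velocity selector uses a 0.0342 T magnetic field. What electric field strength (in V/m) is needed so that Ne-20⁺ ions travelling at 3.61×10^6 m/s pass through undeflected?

E ≈ 1.23×10^5 V/m

qE = qvB ⇒ E = vB = (3.61×10^6)(0.0342) = 1.23×10^5 V/m.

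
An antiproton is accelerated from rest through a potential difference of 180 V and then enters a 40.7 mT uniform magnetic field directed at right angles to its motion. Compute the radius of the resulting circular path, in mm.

r ≈ 47.6 mm

The kinetic energy gained is K = qV = (1×1.60×10^-19)(180) = 2.88×10^-17 J.
v = √(2K/m) = 1.86×10^5 m/s.
r = mv/(qB) = (1.67×10^-27)(1.86×10^5) / [(1×1.60×10^-19)(0.0407)] = 0.0476 m.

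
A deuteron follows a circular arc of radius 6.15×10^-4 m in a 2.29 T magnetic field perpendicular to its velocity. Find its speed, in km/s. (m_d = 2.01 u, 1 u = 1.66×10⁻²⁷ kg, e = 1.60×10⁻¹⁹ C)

v ≈ 67.5 km/s

From qvB = mv²/r, v = qBr/m.
v = (1×1.60×10^-19)(2.29)(6.15×10^-4) / (3.34×10^-27) = 6.75×10^4 m/s.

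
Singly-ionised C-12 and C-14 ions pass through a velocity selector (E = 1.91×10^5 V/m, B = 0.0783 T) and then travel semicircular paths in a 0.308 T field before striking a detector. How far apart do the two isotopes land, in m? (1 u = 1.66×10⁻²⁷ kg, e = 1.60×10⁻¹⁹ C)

Both emerge at v = E/B₁ = 2.44×10^6 m/s.
r = mv/(qB₂), so r₁ = 0.9860 m and r₂ = 1.150 m, giving Δr = 0.164 m.
After a semicircle each ion lands a diameter 2r from the entry slit, so the separation is 2Δr = 0.329 m.

Δd ≈ 0.329 m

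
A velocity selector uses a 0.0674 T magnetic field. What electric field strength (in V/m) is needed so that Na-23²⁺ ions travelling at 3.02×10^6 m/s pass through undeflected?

E ≈ 2.04×10^5 V/m

qE = qvB ⇒ E = vB = (3.02×10^6)(0.0674) = 2.04×10^5 V/m.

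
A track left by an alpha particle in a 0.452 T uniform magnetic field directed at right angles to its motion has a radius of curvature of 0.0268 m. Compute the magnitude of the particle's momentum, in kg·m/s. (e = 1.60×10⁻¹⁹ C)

Since qvB = mv²/r, the momentum p = mv = qBr.
p = (2×1.60×10^-19)(0.452)(0.0268) = 3.88×10^-21 kg·m/s.

p ≈ 3.88×10^-21 kg·m/s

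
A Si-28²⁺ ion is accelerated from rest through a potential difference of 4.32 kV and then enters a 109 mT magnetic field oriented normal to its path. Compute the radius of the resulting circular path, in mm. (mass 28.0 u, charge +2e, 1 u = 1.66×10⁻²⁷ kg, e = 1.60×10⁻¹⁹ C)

The kinetic energy gained is K = qV = (2×1.60×10^-19)(4320) = 1.38×10^-15 J.
v = √(2K/m) = 2.44×10^5 m/s.
r = mv/(qB) = (4.65×10^-26)(2.44×10^5) / [(2×1.60×10^-19)(0.109)] = 0.325 m.

r ≈ 325 mm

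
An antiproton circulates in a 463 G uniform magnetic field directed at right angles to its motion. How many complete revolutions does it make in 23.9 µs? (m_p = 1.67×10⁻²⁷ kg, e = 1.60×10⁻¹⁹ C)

N = 16

T = 2πm/(qB) = 2π(1.67×10^-27) / [(1×1.60×10^-19)(0.0463)] = 1.4164×10^-6 s.
N = t/T = 2.39×10^-5 / 1.4164×10^-6 ≈ 16.87, so 16 complete revolutions.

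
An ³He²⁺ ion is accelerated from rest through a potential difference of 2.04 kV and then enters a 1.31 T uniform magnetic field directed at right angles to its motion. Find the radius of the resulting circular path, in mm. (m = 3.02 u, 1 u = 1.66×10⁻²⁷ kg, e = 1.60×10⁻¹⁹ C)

r ≈ 6.10 mm

The kinetic energy gained is K = qV = (2×1.60×10^-19)(2040) = 6.53×10^-16 J.
v = √(2K/m) = 5.10×10^5 m/s.
r = mv/(qB) = (5.01×10^-27)(5.10×10^5) / [(2×1.60×10^-19)(1.31)] = 6.10×10^-3 m.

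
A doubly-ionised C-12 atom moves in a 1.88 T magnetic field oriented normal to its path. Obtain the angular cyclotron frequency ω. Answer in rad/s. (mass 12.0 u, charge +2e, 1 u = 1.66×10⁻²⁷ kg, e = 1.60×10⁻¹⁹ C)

ω ≈ 3.02×10^7 rad/s

ω = qB/m = (2×1.60×10^-19)(1.88) / (1.99×10^-26) = 3.02×10^7 rad/s.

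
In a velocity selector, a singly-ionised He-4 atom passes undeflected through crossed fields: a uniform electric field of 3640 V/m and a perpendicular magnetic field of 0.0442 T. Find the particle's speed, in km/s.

v ≈ 82.4 km/s

For zero net force, qE = qvB, so v = E/B.
v = (3640) / (0.0442) = 8.24×10^4 m/s.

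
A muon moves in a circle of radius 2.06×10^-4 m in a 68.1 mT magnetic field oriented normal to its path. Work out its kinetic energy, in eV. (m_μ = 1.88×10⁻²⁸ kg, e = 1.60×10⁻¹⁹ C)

K ≈ 0.0837 eV

v = qBr/m = (1×1.60×10^-19)(0.0681)(2.06×10^-4) / (1.88×10^-28) = 1.19×10^4 m/s.
K = ½mv² = 0.5·(1.88×10^-28)·(1.19×10^4)² = 1.34×10^-20 J = 0.0837 eV.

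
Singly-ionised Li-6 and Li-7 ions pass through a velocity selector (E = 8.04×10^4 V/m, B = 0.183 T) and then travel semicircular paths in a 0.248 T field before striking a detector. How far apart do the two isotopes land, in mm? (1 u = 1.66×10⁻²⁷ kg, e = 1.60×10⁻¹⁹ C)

Δd ≈ 36.8 mm

Both emerge at v = E/B₁ = 4.39×10^5 m/s.
r = mv/(qB₂), so r₁ = 0.1103 m and r₂ = 0.1287 m, giving Δr = 0.0184 m.
After a semicircle each ion lands a diameter 2r from the entry slit, so the separation is 2Δr = 0.0368 m.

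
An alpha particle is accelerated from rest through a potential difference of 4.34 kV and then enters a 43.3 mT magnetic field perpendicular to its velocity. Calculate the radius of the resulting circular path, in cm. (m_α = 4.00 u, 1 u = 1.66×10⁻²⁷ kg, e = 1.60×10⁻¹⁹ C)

The kinetic energy gained is K = qV = (2×1.60×10^-19)(4340) = 1.39×10^-15 J.
v = √(2K/m) = 6.47×10^5 m/s.
r = mv/(qB) = (6.64×10^-27)(6.47×10^5) / [(2×1.60×10^-19)(0.0433)] = 0.310 m.

r ≈ 31.0 cm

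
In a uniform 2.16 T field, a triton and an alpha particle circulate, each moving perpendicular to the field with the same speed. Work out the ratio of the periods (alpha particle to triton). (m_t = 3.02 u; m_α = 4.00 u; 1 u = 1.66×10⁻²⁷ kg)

ratio ≈ 0.662

T = 2πm/(qB) is independent of speed, so T₂/T₁ = (m₂/q₂)/(m₁/q₁).
T_{alpha particle}/T_{triton} = (6.64×10^-27/2e) / (5.01×10^-27/1e) = 0.662.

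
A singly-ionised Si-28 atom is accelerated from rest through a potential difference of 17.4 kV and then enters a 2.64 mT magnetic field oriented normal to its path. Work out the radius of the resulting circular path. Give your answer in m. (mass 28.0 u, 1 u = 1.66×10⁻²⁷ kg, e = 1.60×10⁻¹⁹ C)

The kinetic energy gained is K = qV = (1×1.60×10^-19)(1.74×10^4) = 2.78×10^-15 J.
v = √(2K/m) = 3.46×10^5 m/s.
r = mv/(qB) = (4.65×10^-26)(3.46×10^5) / [(1×1.60×10^-19)(2.64×10^-3)] = 38.1 m.

r ≈ 38.1 m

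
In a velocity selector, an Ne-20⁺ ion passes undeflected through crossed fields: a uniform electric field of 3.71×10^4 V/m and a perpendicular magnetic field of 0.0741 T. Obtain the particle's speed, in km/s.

For zero net force, qE = qvB, so v = E/B.
v = (3.71×10^4) / (0.0741) = 5.01×10^5 m/s.

v ≈ 501 km/s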